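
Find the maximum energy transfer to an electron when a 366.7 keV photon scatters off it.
216.1186 keV

Maximum energy transfer occurs at θ = 180° (backscattering).

Initial photon: E₀ = 366.7 keV → λ₀ = 3.3811 pm

Maximum Compton shift (at 180°):
Δλ_max = 2λ_C = 2 × 2.4263 = 4.8526 pm

Final wavelength:
λ' = 3.3811 + 4.8526 = 8.2337 pm

Minimum photon energy (maximum energy to electron):
E'_min = hc/λ' = 150.5814 keV

Maximum electron kinetic energy:
K_max = E₀ - E'_min = 366.7000 - 150.5814 = 216.1186 keV

(Intermediate values are shown rounded; full precision is carried through to the final answer.)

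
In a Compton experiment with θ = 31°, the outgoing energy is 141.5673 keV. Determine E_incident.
147.4000 keV

Convert final energy to wavelength (hc ≈ 1239.842 keV·pm):
λ' = hc/E' = 1239.842 / 141.5673 = 8.7580 pm

Calculate the Compton shift:
Δλ = λ_C(1 - cos(31°))
Δλ = 2.4263 × (1 - cos(31°))
Δλ = 0.3466 pm

Initial wavelength:
λ = λ' - Δλ = 8.7580 - 0.3466 = 8.4114 pm

Initial energy:
E = hc/λ = 1239.842 / 8.4114 = 147.4000 keV

(Intermediate values are shown rounded; full precision is carried through to the final answer.)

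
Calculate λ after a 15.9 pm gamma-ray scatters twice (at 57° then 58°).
18.1454 pm

Apply Compton shift twice:

First scattering at θ₁ = 57°:
Δλ₁ = λ_C(1 - cos(57°))
Δλ₁ = 2.4263 × 0.4554
Δλ₁ = 1.1048 pm

After first scattering:
λ₁ = 15.9 + 1.1048 = 17.0048 pm

Second scattering at θ₂ = 58°:
Δλ₂ = λ_C(1 - cos(58°))
Δλ₂ = 2.4263 × 0.4701
Δλ₂ = 1.1406 pm

Final wavelength:
λ₂ = 17.0048 + 1.1406 = 18.1454 pm

Total shift: Δλ_total = 1.1048 + 1.1406 = 2.2454 pm

(Intermediate values are shown rounded; full precision is carried through to the final answer.)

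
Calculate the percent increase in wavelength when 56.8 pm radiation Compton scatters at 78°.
3.3835%

Calculate the Compton shift:
Δλ = λ_C(1 - cos(78°))
Δλ = 2.4263 × (1 - cos(78°))
Δλ = 2.4263 × 0.7921
Δλ = 1.9219 pm

Percentage change:
(Δλ/λ₀) × 100 = (1.9219/56.8) × 100
= 3.3835%

(Intermediate values are shown rounded; full precision is carried through to the final answer.)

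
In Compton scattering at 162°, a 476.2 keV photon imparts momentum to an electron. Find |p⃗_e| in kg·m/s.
3.4152e-22 kg·m/s

The electron is initially at rest, so by conservation of momentum:
p⃗_e = p⃗₀ − p⃗'  (incident photon momentum minus scattered photon momentum)

Photon momentum magnitudes (p = h/λ = E/c):
λ₀ = hc/E₀ = 2.6036 pm → p₀ = h/λ₀ = 2.5449e-22 kg·m/s
Δλ = λ_C(1 − cos 162°) = 4.7339 pm
λ' = 7.3375 pm → p' = h/λ' = 9.0304e-23 kg·m/s

The scattered photon makes angle θ = 162° with the incident direction, so by the law of cosines:
|p⃗_e|² = p₀² + p'² − 2p₀p'cos θ
|p⃗_e|² = (2.5449e-22)² + (9.0304e-23)² − 2·2.5449e-22·9.0304e-23·cos(162°)
|p⃗_e| = 3.4152e-22 kg·m/s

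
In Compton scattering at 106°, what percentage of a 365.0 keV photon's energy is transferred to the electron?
0.4768 (or 47.68%)

Calculate initial and final photon energies:

Initial: E₀ = 365.0 keV → λ₀ = 3.3968 pm
Compton shift: Δλ = 3.0951 pm
Final wavelength: λ' = 6.4919 pm
Final energy: E' = 190.9823 keV

Fractional energy loss:
(E₀ - E')/E₀ = (365.0000 - 190.9823)/365.0000
= 174.0177/365.0000
= 0.4768
= 47.68%

(Intermediate values are shown rounded; full precision is carried through to the final answer.)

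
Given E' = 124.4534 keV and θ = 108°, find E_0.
182.7000 keV

Convert final energy to wavelength (hc ≈ 1239.842 keV·pm):
λ' = hc/E' = 1239.842 / 124.4534 = 9.9623 pm

Calculate the Compton shift:
Δλ = λ_C(1 - cos(108°))
Δλ = 2.4263 × (1 - cos(108°))
Δλ = 3.1761 pm

Initial wavelength:
λ = λ' - Δλ = 9.9623 - 3.1761 = 6.7862 pm

Initial energy:
E = hc/λ = 1239.842 / 6.7862 = 182.7000 keV

(Intermediate values are shown rounded; full precision is carried through to the final answer.)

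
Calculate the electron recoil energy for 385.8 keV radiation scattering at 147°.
224.2545 keV

By energy conservation: K_e = E_initial - E_final

First find the scattered photon energy:
Initial wavelength: λ = hc/E = 3.2137 pm
Compton shift: Δλ = λ_C(1 - cos(147°)) = 4.4612 pm
Final wavelength: λ' = 3.2137 + 4.4612 = 7.6749 pm
Final photon energy: E' = hc/λ' = 161.5455 keV

Electron kinetic energy:
K_e = E - E' = 385.8000 - 161.5455 = 224.2545 keV

(Intermediate values are shown rounded; full precision is carried through to the final answer.)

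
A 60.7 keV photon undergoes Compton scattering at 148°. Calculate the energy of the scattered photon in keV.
49.7735 keV

First convert energy to wavelength:
λ = hc/E, with hc ≈ 1239.842 keV·pm (i.e. 1239.842 eV·nm)

For E = 60.7 keV = 60700 eV:
λ = 1239.842 keV·pm / 60.7 keV
λ = 20.4257 pm

Calculate the Compton shift:
Δλ = λ_C(1 - cos(148°)) = 2.4263 × 1.8480
Δλ = 4.4839 pm

Final wavelength:
λ' = 20.4257 + 4.4839 = 24.9097 pm

Final energy:
E' = hc/λ' = 1239.842 / 24.9097 = 49.7735 keV

(Intermediate values are shown rounded; full precision is carried through to the final answer.)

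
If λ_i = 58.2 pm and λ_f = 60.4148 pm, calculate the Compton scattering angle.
85.00°

First find the wavelength shift:
Δλ = λ' - λ = 60.4148 - 58.2 = 2.2148 pm

Using Δλ = λ_C(1 - cos θ), with λ_C = h/(m_e·c) ≈ 2.42631024 pm:
cos θ = 1 - Δλ/λ_C
cos θ = 1 - 2.2148/2.42631024
cos θ = 0.087174

θ = arccos(0.087174)
θ = 85.00°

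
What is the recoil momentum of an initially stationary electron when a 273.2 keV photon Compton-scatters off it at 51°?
1.1736e-22 kg·m/s

The electron is initially at rest, so by conservation of momentum:
p⃗_e = p⃗₀ − p⃗'  (incident photon momentum minus scattered photon momentum)

Photon momentum magnitudes (p = h/λ = E/c):
λ₀ = hc/E₀ = 4.5382 pm → p₀ = h/λ₀ = 1.4601e-22 kg·m/s
Δλ = λ_C(1 − cos 51°) = 0.8994 pm
λ' = 5.4376 pm → p' = h/λ' = 1.2186e-22 kg·m/s

The scattered photon makes angle θ = 51° with the incident direction, so by the law of cosines:
|p⃗_e|² = p₀² + p'² − 2p₀p'cos θ
|p⃗_e|² = (1.4601e-22)² + (1.2186e-22)² − 2·1.4601e-22·1.2186e-22·cos(51°)
|p⃗_e| = 1.1736e-22 kg·m/s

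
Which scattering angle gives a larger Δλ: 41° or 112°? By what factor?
112° produces the larger shift by a factor of 5.604

Calculate both shifts using Δλ = λ_C(1 - cos θ):

For θ₁ = 41°:
Δλ₁ = 2.4263 × (1 - cos(41°))
Δλ₁ = 2.4263 × 0.2453
Δλ₁ = 0.5952 pm

For θ₂ = 112°:
Δλ₂ = 2.4263 × (1 - cos(112°))
Δλ₂ = 2.4263 × 1.3746
Δλ₂ = 3.3352 pm

The 112° angle produces the larger shift.
Ratio: 3.3352/0.5952 = 5.604

(Intermediate values are shown rounded; full precision is carried through to the final answer.)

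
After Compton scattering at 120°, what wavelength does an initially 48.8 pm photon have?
52.4395 pm

Using the Compton formula: λ' = λ + λ_C(1 − cos θ)

For θ = 120°, cos θ = -1/2 (exact) = -0.5000, so:
1 − cos 120° = 1 − (-1/2) = 1.5000

Δλ = λ_C × 1.5000 = 2.4263 × 1.5000 = 3.6395 pm

λ' = 48.8 + 3.6395 = 52.4395 pm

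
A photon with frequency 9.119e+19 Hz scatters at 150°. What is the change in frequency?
5.283e+19 Hz (decrease)

Convert frequency to wavelength (c = 299792458 m/s):
λ₀ = c/f₀ = 299792458/9.119e+19 = 3.2875585e-12 m = 3.2876 pm

Calculate Compton shift:
Δλ = λ_C(1 - cos(150°)) = 4.5276 pm

Final wavelength:
λ' = λ₀ + Δλ = 3.2876 + 4.5276 = 7.8151 pm

Final frequency:
f' = c/λ' = 299792458/7.8151150e-12 = 3.8360594e+19 Hz

Frequency shift (decrease):
Δf = f₀ - f' = 9.119e+19 - 3.8360594e+19 = 5.283e+19 Hz

(Intermediate values are shown rounded; full precision is carried through to the final answer.)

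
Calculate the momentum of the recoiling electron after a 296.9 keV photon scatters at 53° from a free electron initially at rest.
1.3104e-22 kg·m/s

The electron is initially at rest, so by conservation of momentum:
p⃗_e = p⃗₀ − p⃗'  (incident photon momentum minus scattered photon momentum)

Photon momentum magnitudes (p = h/λ = E/c):
λ₀ = hc/E₀ = 4.1760 pm → p₀ = h/λ₀ = 1.5867e-22 kg·m/s
Δλ = λ_C(1 − cos 53°) = 0.9661 pm
λ' = 5.1421 pm → p' = h/λ' = 1.2886e-22 kg·m/s

The scattered photon makes angle θ = 53° with the incident direction, so by the law of cosines:
|p⃗_e|² = p₀² + p'² − 2p₀p'cos θ
|p⃗_e|² = (1.5867e-22)² + (1.2886e-22)² − 2·1.5867e-22·1.2886e-22·cos(53°)
|p⃗_e| = 1.3104e-22 kg·m/s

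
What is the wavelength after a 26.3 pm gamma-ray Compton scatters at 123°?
30.0478 pm

Using the Compton scattering formula:
λ' = λ + Δλ = λ + λ_C(1 - cos θ)

Given:
- Initial wavelength λ = 26.3 pm
- Scattering angle θ = 123°
- Compton wavelength λ_C ≈ 2.4263 pm

Calculate the shift:
Δλ = 2.4263 × (1 - cos(123°))
Δλ = 2.4263 × 1.5446
Δλ = 3.7478 pm

Final wavelength:
λ' = 26.3 + 3.7478 = 30.0478 pm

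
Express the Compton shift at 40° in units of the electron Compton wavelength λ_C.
0.2340 λ_C

The Compton shift formula is:
Δλ = λ_C(1 - cos θ)

Dividing both sides by λ_C:
Δλ/λ_C = 1 - cos θ

For θ = 40°:
Δλ/λ_C = 1 - cos(40°)
Δλ/λ_C = 1 - 0.7660
Δλ/λ_C = 0.2340

This means the shift is 0.2340 × λ_C = 0.5676 pm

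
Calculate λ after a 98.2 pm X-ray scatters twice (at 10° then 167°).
103.0273 pm

Apply Compton shift twice:

First scattering at θ₁ = 10°:
Δλ₁ = λ_C(1 - cos(10°))
Δλ₁ = 2.4263 × 0.0152
Δλ₁ = 0.0369 pm

After first scattering:
λ₁ = 98.2 + 0.0369 = 98.2369 pm

Second scattering at θ₂ = 167°:
Δλ₂ = λ_C(1 - cos(167°))
Δλ₂ = 2.4263 × 1.9744
Δλ₂ = 4.7904 pm

Final wavelength:
λ₂ = 98.2369 + 4.7904 = 103.0273 pm

Total shift: Δλ_total = 0.0369 + 4.7904 = 4.8273 pm

(Intermediate values are shown rounded; full precision is carried through to the final answer.)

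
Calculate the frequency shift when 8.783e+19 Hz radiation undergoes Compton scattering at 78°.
3.164e+19 Hz (decrease)

Convert frequency to wavelength (c = 299792458 m/s):
λ₀ = c/f₀ = 299792458/8.783e+19 = 3.4133264e-12 m = 3.4133 pm

Calculate Compton shift:
Δλ = λ_C(1 - cos(78°)) = 1.9219 pm

Final wavelength:
λ' = λ₀ + Δλ = 3.4133 + 1.9219 = 5.3352 pm

Final frequency:
f' = c/λ' = 299792458/5.3351784e-12 = 5.6191647e+19 Hz

Frequency shift (decrease):
Δf = f₀ - f' = 8.783e+19 - 5.6191647e+19 = 3.164e+19 Hz

(Intermediate values are shown rounded; full precision is carried through to the final answer.)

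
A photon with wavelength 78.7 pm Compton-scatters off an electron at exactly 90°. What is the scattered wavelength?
81.1263 pm

Using the Compton formula: λ' = λ + λ_C(1 − cos θ)

For θ = 90°, cos θ = 0 (exact) = 0.0000, so:
1 − cos 90° = 1 − (0) = 1.0000

Δλ = λ_C × 1.0000 = 2.4263 × 1.0000 = 2.4263 pm

λ' = 78.7 + 2.4263 = 81.1263 pm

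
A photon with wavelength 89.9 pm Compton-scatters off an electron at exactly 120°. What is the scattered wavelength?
93.5395 pm

Using the Compton formula: λ' = λ + λ_C(1 − cos θ)

For θ = 120°, cos θ = -1/2 (exact) = -0.5000, so:
1 − cos 120° = 1 − (-1/2) = 1.5000

Δλ = λ_C × 1.5000 = 2.4263 × 1.5000 = 3.6395 pm

λ' = 89.9 + 3.6395 = 93.5395 pm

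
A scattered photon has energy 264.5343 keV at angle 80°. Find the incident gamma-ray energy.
462.2999 keV

Convert final energy to wavelength (hc ≈ 1239.842 keV·pm):
λ' = hc/E' = 1239.842 / 264.5343 = 4.6869 pm

Calculate the Compton shift:
Δλ = λ_C(1 - cos(80°))
Δλ = 2.4263 × (1 - cos(80°))
Δλ = 2.0050 pm

Initial wavelength:
λ = λ' - Δλ = 4.6869 - 2.0050 = 2.6819 pm

Initial energy:
E = hc/λ = 1239.842 / 2.6819 = 462.2999 keV

(Intermediate values are shown rounded; full precision is carried through to the final answer.)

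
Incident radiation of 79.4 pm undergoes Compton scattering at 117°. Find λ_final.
82.9278 pm

Using the Compton scattering formula:
λ' = λ + Δλ = λ + λ_C(1 - cos θ)

Given:
- Initial wavelength λ = 79.4 pm
- Scattering angle θ = 117°
- Compton wavelength λ_C ≈ 2.4263 pm

Calculate the shift:
Δλ = 2.4263 × (1 - cos(117°))
Δλ = 2.4263 × 1.4540
Δλ = 3.5278 pm

Final wavelength:
λ' = 79.4 + 3.5278 = 82.9278 pm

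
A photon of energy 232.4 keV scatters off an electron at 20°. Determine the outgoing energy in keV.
226.1960 keV

First convert energy to wavelength:
λ = hc/E, with hc ≈ 1239.842 keV·pm (i.e. 1239.842 eV·nm)

For E = 232.4 keV = 232400 eV:
λ = 1239.842 keV·pm / 232.4 keV
λ = 5.3349 pm

Calculate the Compton shift:
Δλ = λ_C(1 - cos(20°)) = 2.4263 × 0.0603
Δλ = 0.1463 pm

Final wavelength:
λ' = 5.3349 + 0.1463 = 5.4813 pm

Final energy:
E' = hc/λ' = 1239.842 / 5.4813 = 226.1960 keV

(Intermediate values are shown rounded; full precision is carried through to the final answer.)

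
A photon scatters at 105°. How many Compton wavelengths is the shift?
1.2588 λ_C

The Compton shift formula is:
Δλ = λ_C(1 - cos θ)

Dividing both sides by λ_C:
Δλ/λ_C = 1 - cos θ

For θ = 105°:
Δλ/λ_C = 1 - cos(105°)
Δλ/λ_C = 1 - -0.2588
Δλ/λ_C = 1.2588

This means the shift is 1.2588 × λ_C = 3.0543 pm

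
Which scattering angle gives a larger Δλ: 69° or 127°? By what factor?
127° produces the larger shift by a factor of 2.496

Calculate both shifts using Δλ = λ_C(1 - cos θ):

For θ₁ = 69°:
Δλ₁ = 2.4263 × (1 - cos(69°))
Δλ₁ = 2.4263 × 0.6416
Δλ₁ = 1.5568 pm

For θ₂ = 127°:
Δλ₂ = 2.4263 × (1 - cos(127°))
Δλ₂ = 2.4263 × 1.6018
Δλ₂ = 3.8865 pm

The 127° angle produces the larger shift.
Ratio: 3.8865/1.5568 = 2.496

(Intermediate values are shown rounded; full precision is carried through to the final answer.)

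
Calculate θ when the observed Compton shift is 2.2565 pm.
85.99°

From the Compton formula Δλ = λ_C(1 - cos θ), we can solve for θ:

cos θ = 1 - Δλ/λ_C

Given:
- Δλ = 2.2565 pm
- λ_C = h/(m_e·c) ≈ 2.42631024 pm

cos θ = 1 - 2.2565/2.42631024
cos θ = 1 - 0.930013
cos θ = 0.069987

θ = arccos(0.069987)
θ = 85.99°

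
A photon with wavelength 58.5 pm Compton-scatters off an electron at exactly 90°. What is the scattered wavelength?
60.9263 pm

Using the Compton formula: λ' = λ + λ_C(1 − cos θ)

For θ = 90°, cos θ = 0 (exact) = 0.0000, so:
1 − cos 90° = 1 − (0) = 1.0000

Δλ = λ_C × 1.0000 = 2.4263 × 1.0000 = 2.4263 pm

λ' = 58.5 + 2.4263 = 60.9263 pm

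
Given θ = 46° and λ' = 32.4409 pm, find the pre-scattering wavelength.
31.7000 pm

From λ' = λ + Δλ, we have λ = λ' - Δλ

First calculate the Compton shift:
Δλ = λ_C(1 - cos θ)
Δλ = 2.4263 × (1 - cos(46°))
Δλ = 2.4263 × 0.3053
Δλ = 0.7409 pm

Initial wavelength:
λ = λ' - Δλ
λ = 32.4409 - 0.7409
λ = 31.7000 pm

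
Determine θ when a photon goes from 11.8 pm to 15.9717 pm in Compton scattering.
136.00°

First find the wavelength shift:
Δλ = λ' - λ = 15.9717 - 11.8 = 4.1717 pm

Using Δλ = λ_C(1 - cos θ), with λ_C = h/(m_e·c) ≈ 2.42631024 pm:
cos θ = 1 - Δλ/λ_C
cos θ = 1 - 4.1717/2.42631024
cos θ = -0.719360

θ = arccos(-0.719360)
θ = 136.00°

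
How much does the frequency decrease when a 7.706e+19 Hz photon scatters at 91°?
2.992e+19 Hz (decrease)

Convert frequency to wavelength (c = 299792458 m/s):
λ₀ = c/f₀ = 299792458/7.706e+19 = 3.8903771e-12 m = 3.8904 pm

Calculate Compton shift:
Δλ = λ_C(1 - cos(91°)) = 2.4687 pm

Final wavelength:
λ' = λ₀ + Δλ = 3.8904 + 2.4687 = 6.3590 pm

Final frequency:
f' = c/λ' = 299792458/6.3590323e-12 = 4.7144352e+19 Hz

Frequency shift (decrease):
Δf = f₀ - f' = 7.706e+19 - 4.7144352e+19 = 2.992e+19 Hz

(Intermediate values are shown rounded; full precision is carried through to the final answer.)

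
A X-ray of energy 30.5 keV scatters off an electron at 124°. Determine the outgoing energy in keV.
27.9032 keV

First convert energy to wavelength:
λ = hc/E, with hc ≈ 1239.842 keV·pm (i.e. 1239.842 eV·nm)

For E = 30.5 keV = 30500 eV:
λ = 1239.842 keV·pm / 30.5 keV
λ = 40.6506 pm

Calculate the Compton shift:
Δλ = λ_C(1 - cos(124°)) = 2.4263 × 1.5592
Δλ = 3.7831 pm

Final wavelength:
λ' = 40.6506 + 3.7831 = 44.4336 pm

Final energy:
E' = hc/λ' = 1239.842 / 44.4336 = 27.9032 keV

(Intermediate values are shown rounded; full precision is carried through to the final answer.)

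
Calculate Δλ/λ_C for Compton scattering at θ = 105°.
1.2588 λ_C

The Compton shift formula is:
Δλ = λ_C(1 - cos θ)

Dividing both sides by λ_C:
Δλ/λ_C = 1 - cos θ

For θ = 105°:
Δλ/λ_C = 1 - cos(105°)
Δλ/λ_C = 1 - -0.2588
Δλ/λ_C = 1.2588

This means the shift is 1.2588 × λ_C = 3.0543 pm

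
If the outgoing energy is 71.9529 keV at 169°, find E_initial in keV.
99.8001 keV

Convert final energy to wavelength (hc ≈ 1239.842 keV·pm):
λ' = hc/E' = 1239.842 / 71.9529 = 17.2313 pm

Calculate the Compton shift:
Δλ = λ_C(1 - cos(169°))
Δλ = 2.4263 × (1 - cos(169°))
Δλ = 4.8080 pm

Initial wavelength:
λ = λ' - Δλ = 17.2313 - 4.8080 = 12.4233 pm

Initial energy:
E = hc/λ = 1239.842 / 12.4233 = 99.8001 keV

(Intermediate values are shown rounded; full precision is carried through to the final answer.)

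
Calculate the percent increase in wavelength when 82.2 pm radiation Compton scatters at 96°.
3.2603%

Calculate the Compton shift:
Δλ = λ_C(1 - cos(96°))
Δλ = 2.4263 × (1 - cos(96°))
Δλ = 2.4263 × 1.1045
Δλ = 2.6799 pm

Percentage change:
(Δλ/λ₀) × 100 = (2.6799/82.2) × 100
= 3.2603%

(Intermediate values are shown rounded; full precision is carried through to the final answer.)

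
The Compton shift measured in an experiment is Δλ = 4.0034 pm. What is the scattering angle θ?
130.54°

From the Compton formula Δλ = λ_C(1 - cos θ), we can solve for θ:

cos θ = 1 - Δλ/λ_C

Given:
- Δλ = 4.0034 pm
- λ_C = h/(m_e·c) ≈ 2.42631024 pm

cos θ = 1 - 4.0034/2.42631024
cos θ = 1 - 1.649995
cos θ = -0.649995

θ = arccos(-0.649995)
θ = 130.54°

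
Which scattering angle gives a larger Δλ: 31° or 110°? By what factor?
110° produces the larger shift by a factor of 9.396

Calculate both shifts using Δλ = λ_C(1 - cos θ):

For θ₁ = 31°:
Δλ₁ = 2.4263 × (1 - cos(31°))
Δλ₁ = 2.4263 × 0.1428
Δλ₁ = 0.3466 pm

For θ₂ = 110°:
Δλ₂ = 2.4263 × (1 - cos(110°))
Δλ₂ = 2.4263 × 1.3420
Δλ₂ = 3.2562 pm

The 110° angle produces the larger shift.
Ratio: 3.2562/0.3466 = 9.396

(Intermediate values are shown rounded; full precision is carried through to the final answer.)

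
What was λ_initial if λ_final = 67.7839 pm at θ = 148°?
63.3000 pm

From λ' = λ + Δλ, we have λ = λ' - Δλ

First calculate the Compton shift:
Δλ = λ_C(1 - cos θ)
Δλ = 2.4263 × (1 - cos(148°))
Δλ = 2.4263 × 1.8480
Δλ = 4.4839 pm

Initial wavelength:
λ = λ' - Δλ
λ = 67.7839 - 4.4839
λ = 63.3000 pm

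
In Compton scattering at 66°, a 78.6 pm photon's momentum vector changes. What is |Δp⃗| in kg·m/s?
9.1011e-24 kg·m/s

Photon momentum magnitude is p = h/λ.

Initial momentum:
p₀ = h/λ = 6.6261e-34/7.8600e-11 = 8.4301e-24 kg·m/s

After scattering:
λ' = λ + Δλ = 78.6 + 1.4394 = 80.0394 pm
p' = h/λ' = 6.6261e-34/8.0039e-11 = 8.2785e-24 kg·m/s

Momentum is a vector; the scattered photon's direction makes angle θ = 66° with the incident direction. The magnitude of the vector change Δp⃗ = p⃗₀ − p⃗' is found from the law of cosines:
|Δp⃗|² = p₀² + p'² − 2p₀p'cos θ
|Δp⃗|² = (8.4301e-24)² + (8.2785e-24)² − 2·8.4301e-24·8.2785e-24·cos(66°)
|Δp⃗| = 9.1011e-24 kg·m/s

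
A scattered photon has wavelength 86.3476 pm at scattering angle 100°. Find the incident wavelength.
83.5000 pm

From λ' = λ + Δλ, we have λ = λ' - Δλ

First calculate the Compton shift:
Δλ = λ_C(1 - cos θ)
Δλ = 2.4263 × (1 - cos(100°))
Δλ = 2.4263 × 1.1736
Δλ = 2.8476 pm

Initial wavelength:
λ = λ' - Δλ
λ = 86.3476 - 2.8476
λ = 83.5000 pm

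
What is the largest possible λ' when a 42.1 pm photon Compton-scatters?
46.9526 pm (at θ = 180°)

The Compton shift is Δλ = λ_C(1 − cos θ).

Since cos θ ranges from −1 to 1, the factor (1 − cos θ) ranges from 0 to 2; the maximum shift occurs at θ = 180° (backscattering):
Δλ_max = 2λ_C = 2 × 2.4263 pm = 4.8526 pm

Maximum scattered wavelength:
λ'_max = λ₀ + Δλ_max = 42.1 + 4.8526 = 46.9526 pm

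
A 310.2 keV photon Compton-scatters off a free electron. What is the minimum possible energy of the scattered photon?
140.1025 keV (at θ = 180°)

The scattered photon has minimum energy when its wavelength is maximum, i.e., when the Compton shift Δλ = λ_C(1 − cos θ) is maximum. This occurs at θ = 180° (backscattering), giving Δλ_max = 2λ_C = 4.8526 pm.

Initial wavelength: λ₀ = hc/E₀ = 3.9969 pm
Maximum final wavelength: λ'_max = λ₀ + 2λ_C = 3.9969 + 4.8526 = 8.8495 pm
Minimum final energy: E'_min = hc/λ'_max = 140.1025 keV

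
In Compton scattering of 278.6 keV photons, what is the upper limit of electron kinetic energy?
145.3249 keV

Maximum energy transfer occurs at θ = 180° (backscattering).

Initial photon: E₀ = 278.6 keV → λ₀ = 4.4503 pm

Maximum Compton shift (at 180°):
Δλ_max = 2λ_C = 2 × 2.4263 = 4.8526 pm

Final wavelength:
λ' = 4.4503 + 4.8526 = 9.3029 pm

Minimum photon energy (maximum energy to electron):
E'_min = hc/λ' = 133.2751 keV

Maximum electron kinetic energy:
K_max = E₀ - E'_min = 278.6000 - 133.2751 = 145.3249 keV

(Intermediate values are shown rounded; full precision is carried through to the final answer.)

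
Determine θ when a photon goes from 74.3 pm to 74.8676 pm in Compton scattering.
40.00°

First find the wavelength shift:
Δλ = λ' - λ = 74.8676 - 74.3 = 0.5676 pm

Using Δλ = λ_C(1 - cos θ), with λ_C = h/(m_e·c) ≈ 2.42631024 pm:
cos θ = 1 - Δλ/λ_C
cos θ = 1 - 0.5676/2.42631024
cos θ = 0.766065

θ = arccos(0.766065)
θ = 40.00°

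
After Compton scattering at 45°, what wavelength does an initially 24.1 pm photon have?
24.8106 pm

Using the Compton formula: λ' = λ + λ_C(1 − cos θ)

For θ = 45°, cos θ = √2/2 (exact) ≈ 0.7071, so:
1 − cos 45° = 1 − (√2/2) ≈ 0.2929

Δλ = λ_C × 0.2929 = 2.4263 × 0.2929 = 0.7106 pm

λ' = 24.1 + 0.7106 = 24.8106 pm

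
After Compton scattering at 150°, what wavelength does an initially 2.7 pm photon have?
7.2276 pm

Using the Compton formula: λ' = λ + λ_C(1 − cos θ)

For θ = 150°, cos θ = -√3/2 (exact) ≈ -0.8660, so:
1 − cos 150° = 1 − (-√3/2) ≈ 1.8660

Δλ = λ_C × 1.8660 = 2.4263 × 1.8660 = 4.5276 pm

λ' = 2.7 + 4.5276 = 7.2276 pm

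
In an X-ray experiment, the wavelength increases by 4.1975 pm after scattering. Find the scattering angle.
136.89°

From the Compton formula Δλ = λ_C(1 - cos θ), we can solve for θ:

cos θ = 1 - Δλ/λ_C

Given:
- Δλ = 4.1975 pm
- λ_C = h/(m_e·c) ≈ 2.42631024 pm

cos θ = 1 - 4.1975/2.42631024
cos θ = 1 - 1.729993
cos θ = -0.729993

θ = arccos(-0.729993)
θ = 136.89°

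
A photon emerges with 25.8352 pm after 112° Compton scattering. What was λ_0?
22.5000 pm

From λ' = λ + Δλ, we have λ = λ' - Δλ

First calculate the Compton shift:
Δλ = λ_C(1 - cos θ)
Δλ = 2.4263 × (1 - cos(112°))
Δλ = 2.4263 × 1.3746
Δλ = 3.3352 pm

Initial wavelength:
λ = λ' - Δλ
λ = 25.8352 - 3.3352
λ = 22.5000 pm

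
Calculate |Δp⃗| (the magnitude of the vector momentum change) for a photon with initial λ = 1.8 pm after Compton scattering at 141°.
4.5748e-22 kg·m/s

Photon momentum magnitude is p = h/λ.

Initial momentum:
p₀ = h/λ = 6.6261e-34/1.8000e-12 = 3.6812e-22 kg·m/s

After scattering:
λ' = λ + Δλ = 1.8 + 4.3119 = 6.1119 pm
p' = h/λ' = 6.6261e-34/6.1119e-12 = 1.0841e-22 kg·m/s

Momentum is a vector; the scattered photon's direction makes angle θ = 141° with the incident direction. The magnitude of the vector change Δp⃗ = p⃗₀ − p⃗' is found from the law of cosines:
|Δp⃗|² = p₀² + p'² − 2p₀p'cos θ
|Δp⃗|² = (3.6812e-22)² + (1.0841e-22)² − 2·3.6812e-22·1.0841e-22·cos(141°)
|Δp⃗| = 4.5748e-22 kg·m/s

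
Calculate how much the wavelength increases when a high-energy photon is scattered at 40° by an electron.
0.5676 pm

Using the Compton scattering formula:
Δλ = λ_C(1 - cos θ)

where λ_C = h/(m_e·c) ≈ 2.4263 pm is the Compton wavelength of an electron.

For θ = 40°:
cos(40°) = 0.7660
1 - cos(40°) = 0.2340

Δλ = 2.4263 × 0.2340
Δλ = 0.5676 pm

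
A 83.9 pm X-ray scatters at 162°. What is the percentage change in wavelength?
5.6423%

Calculate the Compton shift:
Δλ = λ_C(1 - cos(162°))
Δλ = 2.4263 × (1 - cos(162°))
Δλ = 2.4263 × 1.9511
Δλ = 4.7339 pm

Percentage change:
(Δλ/λ₀) × 100 = (4.7339/83.9) × 100
= 5.6423%

(Intermediate values are shown rounded; full precision is carried through to the final answer.)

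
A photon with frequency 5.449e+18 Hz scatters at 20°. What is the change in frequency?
1.445e+16 Hz (decrease)

Convert frequency to wavelength (c = 299792458 m/s):
λ₀ = c/f₀ = 299792458/5.449e+18 = 5.5017885e-11 m = 55.0179 pm

Calculate Compton shift:
Δλ = λ_C(1 - cos(20°)) = 0.1463 pm

Final wavelength:
λ' = λ₀ + Δλ = 55.0179 + 0.1463 = 55.1642 pm

Final frequency:
f' = c/λ' = 299792458/5.5164210e-11 = 5.4345464e+18 Hz

Frequency shift (decrease):
Δf = f₀ - f' = 5.449e+18 - 5.4345464e+18 = 1.445e+16 Hz

(Intermediate values are shown rounded; full precision is carried through to the final answer.)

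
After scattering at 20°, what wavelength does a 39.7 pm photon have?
39.8463 pm

Using the Compton scattering formula:
λ' = λ + Δλ = λ + λ_C(1 - cos θ)

Given:
- Initial wavelength λ = 39.7 pm
- Scattering angle θ = 20°
- Compton wavelength λ_C ≈ 2.4263 pm

Calculate the shift:
Δλ = 2.4263 × (1 - cos(20°))
Δλ = 2.4263 × 0.0603
Δλ = 0.1463 pm

Final wavelength:
λ' = 39.7 + 0.1463 = 39.8463 pm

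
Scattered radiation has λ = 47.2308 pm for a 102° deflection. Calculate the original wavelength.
44.3000 pm

From λ' = λ + Δλ, we have λ = λ' - Δλ

First calculate the Compton shift:
Δλ = λ_C(1 - cos θ)
Δλ = 2.4263 × (1 - cos(102°))
Δλ = 2.4263 × 1.2079
Δλ = 2.9308 pm

Initial wavelength:
λ = λ' - Δλ
λ = 47.2308 - 2.9308
λ = 44.3000 pm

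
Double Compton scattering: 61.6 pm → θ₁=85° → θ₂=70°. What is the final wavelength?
65.4113 pm

Apply Compton shift twice:

First scattering at θ₁ = 85°:
Δλ₁ = λ_C(1 - cos(85°))
Δλ₁ = 2.4263 × 0.9128
Δλ₁ = 2.2148 pm

After first scattering:
λ₁ = 61.6 + 2.2148 = 63.8148 pm

Second scattering at θ₂ = 70°:
Δλ₂ = λ_C(1 - cos(70°))
Δλ₂ = 2.4263 × 0.6580
Δλ₂ = 1.5965 pm

Final wavelength:
λ₂ = 63.8148 + 1.5965 = 65.4113 pm

Total shift: Δλ_total = 2.2148 + 1.5965 = 3.8113 pm

(Intermediate values are shown rounded; full precision is carried through to the final answer.)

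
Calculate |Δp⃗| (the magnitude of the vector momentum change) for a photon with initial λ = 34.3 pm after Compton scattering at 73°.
2.2446e-23 kg·m/s

Photon momentum magnitude is p = h/λ.

Initial momentum:
p₀ = h/λ = 6.6261e-34/3.4300e-11 = 1.9318e-23 kg·m/s

After scattering:
λ' = λ + Δλ = 34.3 + 1.7169 = 36.0169 pm
p' = h/λ' = 6.6261e-34/3.6017e-11 = 1.8397e-23 kg·m/s

Momentum is a vector; the scattered photon's direction makes angle θ = 73° with the incident direction. The magnitude of the vector change Δp⃗ = p⃗₀ − p⃗' is found from the law of cosines:
|Δp⃗|² = p₀² + p'² − 2p₀p'cos θ
|Δp⃗|² = (1.9318e-23)² + (1.8397e-23)² − 2·1.9318e-23·1.8397e-23·cos(73°)
|Δp⃗| = 2.2446e-23 kg·m/s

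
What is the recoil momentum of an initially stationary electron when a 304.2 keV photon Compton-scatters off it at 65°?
1.5634e-22 kg·m/s

The electron is initially at rest, so by conservation of momentum:
p⃗_e = p⃗₀ − p⃗'  (incident photon momentum minus scattered photon momentum)

Photon momentum magnitudes (p = h/λ = E/c):
λ₀ = hc/E₀ = 4.0757 pm → p₀ = h/λ₀ = 1.6257e-22 kg·m/s
Δλ = λ_C(1 − cos 65°) = 1.4009 pm
λ' = 5.4767 pm → p' = h/λ' = 1.2099e-22 kg·m/s

The scattered photon makes angle θ = 65° with the incident direction, so by the law of cosines:
|p⃗_e|² = p₀² + p'² − 2p₀p'cos θ
|p⃗_e|² = (1.6257e-22)² + (1.2099e-22)² − 2·1.6257e-22·1.2099e-22·cos(65°)
|p⃗_e| = 1.5634e-22 kg·m/s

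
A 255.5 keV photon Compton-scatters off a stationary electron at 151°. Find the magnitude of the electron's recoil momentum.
2.0112e-22 kg·m/s

The electron is initially at rest, so by conservation of momentum:
p⃗_e = p⃗₀ − p⃗'  (incident photon momentum minus scattered photon momentum)

Photon momentum magnitudes (p = h/λ = E/c):
λ₀ = hc/E₀ = 4.8526 pm → p₀ = h/λ₀ = 1.3655e-22 kg·m/s
Δλ = λ_C(1 − cos 151°) = 4.5484 pm
λ' = 9.4010 pm → p' = h/λ' = 7.0482e-23 kg·m/s

The scattered photon makes angle θ = 151° with the incident direction, so by the law of cosines:
|p⃗_e|² = p₀² + p'² − 2p₀p'cos θ
|p⃗_e|² = (1.3655e-22)² + (7.0482e-23)² − 2·1.3655e-22·7.0482e-23·cos(151°)
|p⃗_e| = 2.0112e-22 kg·m/s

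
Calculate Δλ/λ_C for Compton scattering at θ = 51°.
0.3707 λ_C

The Compton shift formula is:
Δλ = λ_C(1 - cos θ)

Dividing both sides by λ_C:
Δλ/λ_C = 1 - cos θ

For θ = 51°:
Δλ/λ_C = 1 - cos(51°)
Δλ/λ_C = 1 - 0.6293
Δλ/λ_C = 0.3707

This means the shift is 0.3707 × λ_C = 0.8994 pm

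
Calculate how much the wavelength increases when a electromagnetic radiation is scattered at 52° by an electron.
0.9325 pm

Using the Compton scattering formula:
Δλ = λ_C(1 - cos θ)

where λ_C = h/(m_e·c) ≈ 2.4263 pm is the Compton wavelength of an electron.

For θ = 52°:
cos(52°) = 0.6157
1 - cos(52°) = 0.3843

Δλ = 2.4263 × 0.3843
Δλ = 0.9325 pm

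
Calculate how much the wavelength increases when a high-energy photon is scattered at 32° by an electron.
0.3687 pm

Using the Compton scattering formula:
Δλ = λ_C(1 - cos θ)

where λ_C = h/(m_e·c) ≈ 2.4263 pm is the Compton wavelength of an electron.

For θ = 32°:
cos(32°) = 0.8480
1 - cos(32°) = 0.1520

Δλ = 2.4263 × 0.1520
Δλ = 0.3687 pm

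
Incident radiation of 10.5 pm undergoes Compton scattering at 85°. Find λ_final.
12.7148 pm

Using the Compton scattering formula:
λ' = λ + Δλ = λ + λ_C(1 - cos θ)

Given:
- Initial wavelength λ = 10.5 pm
- Scattering angle θ = 85°
- Compton wavelength λ_C ≈ 2.4263 pm

Calculate the shift:
Δλ = 2.4263 × (1 - cos(85°))
Δλ = 2.4263 × 0.9128
Δλ = 2.2148 pm

Final wavelength:
λ' = 10.5 + 2.2148 = 12.7148 pm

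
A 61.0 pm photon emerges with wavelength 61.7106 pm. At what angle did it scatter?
45.00°

First find the wavelength shift:
Δλ = λ' - λ = 61.7106 - 61.0 = 0.7106 pm

Using Δλ = λ_C(1 - cos θ), with λ_C = h/(m_e·c) ≈ 2.42631024 pm:
cos θ = 1 - Δλ/λ_C
cos θ = 1 - 0.7106/2.42631024
cos θ = 0.707127

θ = arccos(0.707127)
θ = 45.00°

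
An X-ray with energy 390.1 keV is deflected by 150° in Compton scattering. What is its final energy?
160.8968 keV

First convert energy to wavelength:
λ = hc/E, with hc ≈ 1239.842 keV·pm (i.e. 1239.842 eV·nm)

For E = 390.1 keV = 390100 eV:
λ = 1239.842 keV·pm / 390.1 keV
λ = 3.1783 pm

Calculate the Compton shift:
Δλ = λ_C(1 - cos(150°)) = 2.4263 × 1.8660
Δλ = 4.5276 pm

Final wavelength:
λ' = 3.1783 + 4.5276 = 7.7058 pm

Final energy:
E' = hc/λ' = 1239.842 / 7.7058 = 160.8968 keV

(Intermediate values are shown rounded; full precision is carried through to the final answer.)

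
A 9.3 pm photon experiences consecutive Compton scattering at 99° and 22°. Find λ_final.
12.2825 pm

Apply Compton shift twice:

First scattering at θ₁ = 99°:
Δλ₁ = λ_C(1 - cos(99°))
Δλ₁ = 2.4263 × 1.1564
Δλ₁ = 2.8059 pm

After first scattering:
λ₁ = 9.3 + 2.8059 = 12.1059 pm

Second scattering at θ₂ = 22°:
Δλ₂ = λ_C(1 - cos(22°))
Δλ₂ = 2.4263 × 0.0728
Δλ₂ = 0.1767 pm

Final wavelength:
λ₂ = 12.1059 + 0.1767 = 12.2825 pm

Total shift: Δλ_total = 2.8059 + 0.1767 = 2.9825 pm

(Intermediate values are shown rounded; full precision is carried through to the final answer.)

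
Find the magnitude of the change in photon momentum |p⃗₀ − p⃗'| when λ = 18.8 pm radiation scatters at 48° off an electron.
2.8115e-23 kg·m/s

Photon momentum magnitude is p = h/λ.

Initial momentum:
p₀ = h/λ = 6.6261e-34/1.8800e-11 = 3.5245e-23 kg·m/s

After scattering:
λ' = λ + Δλ = 18.8 + 0.8028 = 19.6028 pm
p' = h/λ' = 6.6261e-34/1.9603e-11 = 3.3802e-23 kg·m/s

Momentum is a vector; the scattered photon's direction makes angle θ = 48° with the incident direction. The magnitude of the vector change Δp⃗ = p⃗₀ − p⃗' is found from the law of cosines:
|Δp⃗|² = p₀² + p'² − 2p₀p'cos θ
|Δp⃗|² = (3.5245e-23)² + (3.3802e-23)² − 2·3.5245e-23·3.3802e-23·cos(48°)
|Δp⃗| = 2.8115e-23 kg·m/s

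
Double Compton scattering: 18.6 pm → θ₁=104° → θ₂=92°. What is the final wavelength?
24.1243 pm

Apply Compton shift twice:

First scattering at θ₁ = 104°:
Δλ₁ = λ_C(1 - cos(104°))
Δλ₁ = 2.4263 × 1.2419
Δλ₁ = 3.0133 pm

After first scattering:
λ₁ = 18.6 + 3.0133 = 21.6133 pm

Second scattering at θ₂ = 92°:
Δλ₂ = λ_C(1 - cos(92°))
Δλ₂ = 2.4263 × 1.0349
Δλ₂ = 2.5110 pm

Final wavelength:
λ₂ = 21.6133 + 2.5110 = 24.1243 pm

Total shift: Δλ_total = 3.0133 + 2.5110 = 5.5243 pm

(Intermediate values are shown rounded; full precision is carried through to the final answer.)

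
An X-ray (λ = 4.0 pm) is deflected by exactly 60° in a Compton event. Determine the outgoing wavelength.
5.2132 pm

Using the Compton formula: λ' = λ + λ_C(1 − cos θ)

For θ = 60°, cos θ = 1/2 (exact) = 0.5000, so:
1 − cos 60° = 1 − (1/2) = 0.5000

Δλ = λ_C × 0.5000 = 2.4263 × 0.5000 = 1.2132 pm

λ' = 4.0 + 1.2132 = 5.2132 pm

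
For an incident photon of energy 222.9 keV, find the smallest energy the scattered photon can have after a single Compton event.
119.0445 keV (at θ = 180°)

The scattered photon has minimum energy when its wavelength is maximum, i.e., when the Compton shift Δλ = λ_C(1 − cos θ) is maximum. This occurs at θ = 180° (backscattering), giving Δλ_max = 2λ_C = 4.8526 pm.

Initial wavelength: λ₀ = hc/E₀ = 5.5623 pm
Maximum final wavelength: λ'_max = λ₀ + 2λ_C = 5.5623 + 4.8526 = 10.4149 pm
Minimum final energy: E'_min = hc/λ'_max = 119.0445 keV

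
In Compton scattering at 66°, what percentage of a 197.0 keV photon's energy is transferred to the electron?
0.1861 (or 18.61%)

Calculate initial and final photon energies:

Initial: E₀ = 197.0 keV → λ₀ = 6.2936 pm
Compton shift: Δλ = 1.4394 pm
Final wavelength: λ' = 7.7331 pm
Final energy: E' = 160.3302 keV

Fractional energy loss:
(E₀ - E')/E₀ = (197.0000 - 160.3302)/197.0000
= 36.6698/197.0000
= 0.1861
= 18.61%

(Intermediate values are shown rounded; full precision is carried through to the final answer.)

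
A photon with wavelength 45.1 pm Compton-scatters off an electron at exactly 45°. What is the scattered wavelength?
45.8106 pm

Using the Compton formula: λ' = λ + λ_C(1 − cos θ)

For θ = 45°, cos θ = √2/2 (exact) ≈ 0.7071, so:
1 − cos 45° = 1 − (√2/2) ≈ 0.2929

Δλ = λ_C × 0.2929 = 2.4263 × 0.2929 = 0.7106 pm

λ' = 45.1 + 0.7106 = 45.8106 pm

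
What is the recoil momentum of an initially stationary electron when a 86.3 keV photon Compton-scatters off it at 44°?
3.3828e-23 kg·m/s

The electron is initially at rest, so by conservation of momentum:
p⃗_e = p⃗₀ − p⃗'  (incident photon momentum minus scattered photon momentum)

Photon momentum magnitudes (p = h/λ = E/c):
λ₀ = hc/E₀ = 14.3667 pm → p₀ = h/λ₀ = 4.6121e-23 kg·m/s
Δλ = λ_C(1 − cos 44°) = 0.6810 pm
λ' = 15.0476 pm → p' = h/λ' = 4.4034e-23 kg·m/s

The scattered photon makes angle θ = 44° with the incident direction, so by the law of cosines:
|p⃗_e|² = p₀² + p'² − 2p₀p'cos θ
|p⃗_e|² = (4.6121e-23)² + (4.4034e-23)² − 2·4.6121e-23·4.4034e-23·cos(44°)
|p⃗_e| = 3.3828e-23 kg·m/s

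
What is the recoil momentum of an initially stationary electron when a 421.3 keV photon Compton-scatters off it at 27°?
1.0239e-22 kg·m/s

The electron is initially at rest, so by conservation of momentum:
p⃗_e = p⃗₀ − p⃗'  (incident photon momentum minus scattered photon momentum)

Photon momentum magnitudes (p = h/λ = E/c):
λ₀ = hc/E₀ = 2.9429 pm → p₀ = h/λ₀ = 2.2515e-22 kg·m/s
Δλ = λ_C(1 − cos 27°) = 0.2645 pm
λ' = 3.2073 pm → p' = h/λ' = 2.0659e-22 kg·m/s

The scattered photon makes angle θ = 27° with the incident direction, so by the law of cosines:
|p⃗_e|² = p₀² + p'² − 2p₀p'cos θ
|p⃗_e|² = (2.2515e-22)² + (2.0659e-22)² − 2·2.2515e-22·2.0659e-22·cos(27°)
|p⃗_e| = 1.0239e-22 kg·m/s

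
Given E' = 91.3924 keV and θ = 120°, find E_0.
124.9000 keV

Convert final energy to wavelength (hc ≈ 1239.842 keV·pm):
λ' = hc/E' = 1239.842 / 91.3924 = 13.5661 pm

Calculate the Compton shift:
Δλ = λ_C(1 - cos(120°))
Δλ = 2.4263 × (1 - cos(120°))
Δλ = 3.6395 pm

Initial wavelength:
λ = λ' - Δλ = 13.5661 - 3.6395 = 9.9267 pm

Initial energy:
E = hc/λ = 1239.842 / 9.9267 = 124.9000 keV

(Intermediate values are shown rounded; full precision is carried through to the final answer.)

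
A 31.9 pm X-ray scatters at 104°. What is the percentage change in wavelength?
9.4460%

Calculate the Compton shift:
Δλ = λ_C(1 - cos(104°))
Δλ = 2.4263 × (1 - cos(104°))
Δλ = 2.4263 × 1.2419
Δλ = 3.0133 pm

Percentage change:
(Δλ/λ₀) × 100 = (3.0133/31.9) × 100
= 9.4460%

(Intermediate values are shown rounded; full precision is carried through to the final answer.)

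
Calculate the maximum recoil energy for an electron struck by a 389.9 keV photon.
235.5472 keV

Maximum energy transfer occurs at θ = 180° (backscattering).

Initial photon: E₀ = 389.9 keV → λ₀ = 3.1799 pm

Maximum Compton shift (at 180°):
Δλ_max = 2λ_C = 2 × 2.4263 = 4.8526 pm

Final wavelength:
λ' = 3.1799 + 4.8526 = 8.0325 pm

Minimum photon energy (maximum energy to electron):
E'_min = hc/λ' = 154.3528 keV

Maximum electron kinetic energy:
K_max = E₀ - E'_min = 389.9000 - 154.3528 = 235.5472 keV

(Intermediate values are shown rounded; full precision is carried through to the final answer.)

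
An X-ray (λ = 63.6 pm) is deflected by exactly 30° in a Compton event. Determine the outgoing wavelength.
63.9251 pm

Using the Compton formula: λ' = λ + λ_C(1 − cos θ)

For θ = 30°, cos θ = √3/2 (exact) ≈ 0.8660, so:
1 − cos 30° = 1 − (√3/2) ≈ 0.1340

Δλ = λ_C × 0.1340 = 2.4263 × 0.1340 = 0.3251 pm

λ' = 63.6 + 0.3251 = 63.9251 pm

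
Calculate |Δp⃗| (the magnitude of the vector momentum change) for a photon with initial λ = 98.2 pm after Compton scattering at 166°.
1.3084e-23 kg·m/s

Photon momentum magnitude is p = h/λ.

Initial momentum:
p₀ = h/λ = 6.6261e-34/9.8200e-11 = 6.7475e-24 kg·m/s

After scattering:
λ' = λ + Δλ = 98.2 + 4.7805 = 102.9805 pm
p' = h/λ' = 6.6261e-34/1.0298e-10 = 6.4343e-24 kg·m/s

Momentum is a vector; the scattered photon's direction makes angle θ = 166° with the incident direction. The magnitude of the vector change Δp⃗ = p⃗₀ − p⃗' is found from the law of cosines:
|Δp⃗|² = p₀² + p'² − 2p₀p'cos θ
|Δp⃗|² = (6.7475e-24)² + (6.4343e-24)² − 2·6.7475e-24·6.4343e-24·cos(166°)
|Δp⃗| = 1.3084e-23 kg·m/s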